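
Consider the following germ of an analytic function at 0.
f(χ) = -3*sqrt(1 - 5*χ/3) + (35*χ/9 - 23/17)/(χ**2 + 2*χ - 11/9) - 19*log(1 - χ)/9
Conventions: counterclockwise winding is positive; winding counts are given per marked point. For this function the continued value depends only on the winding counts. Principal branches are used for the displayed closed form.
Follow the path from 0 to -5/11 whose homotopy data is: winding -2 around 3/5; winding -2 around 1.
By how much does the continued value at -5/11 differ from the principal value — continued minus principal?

The rational part is single-valued and drops out of the difference; each branch term changes only by its own monodromy.
(-3)*sqrt(1 - χ/(3/5)): winding -2 is even, the square root returns to the same sheet, contribution 0.
(-19/9)*log(1 - χ/(1)): each positive loop around 1 adds 2*pi*i to the log, so winding -2 contributes (-19/9)*(-2)*2*pi*i = (76/9)*pi*i.
Summing the contributions at χ = -5/11 gives (76/9)*pi*i.

Continued minus principal equals (76/9)*pi*i.


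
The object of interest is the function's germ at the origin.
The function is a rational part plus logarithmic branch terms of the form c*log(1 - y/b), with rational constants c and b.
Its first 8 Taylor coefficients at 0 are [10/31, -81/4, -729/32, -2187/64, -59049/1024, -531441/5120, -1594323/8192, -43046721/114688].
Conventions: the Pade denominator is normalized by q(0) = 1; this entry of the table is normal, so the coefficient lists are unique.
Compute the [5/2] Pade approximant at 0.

The Pade approximant has numerator coefficients [10/31, -18477/868, 42741/992, -2187/224, -19683/7168, -59049/71680]; denominator coefficients [1, -45/14, 135/56].

Taylor coefficients needed (read off): a_0 = 10/31, a_1 = -81/4, a_2 = -729/32, a_3 = -2187/64, a_4 = -59049/1024, a_5 = -531441/5120, a_6 = -1594323/8192, a_7 = -43046721/114688.
Write the denominator as Q(y) = 1 + q1*y + q2*y^2. Requiring Q*f - P = O(y^8) with deg P <= 5 kills the coefficients of y^6..y^7 in Q*f:
  y^6: a_6 + q1*a_5 + q2*a_4 = 0, i.e. -1594323/8192 + (-531441/5120)*q1 + (-59049/1024)*q2 = 0.
  y^7: a_7 + q1*a_6 + q2*a_5 = 0, i.e. -43046721/114688 + (-1594323/8192)*q1 + (-531441/5120)*q2 = 0.
Solving this linear system: q1 = -45/14, q2 = 135/56.
The numerator is Q*f truncated at degree 5: P0 = a_0 = 10/31; P1 = a_1 + q1*a_0 = -18477/868; P2 = a_2 + q1*a_1 + q2*a_0 = 42741/992; P3 = a_3 + q1*a_2 + q2*a_1 = -2187/224; P4 = a_4 + q1*a_3 + q2*a_2 = -19683/7168; P5 = a_5 + q1*a_4 + q2*a_3 = -59049/71680.


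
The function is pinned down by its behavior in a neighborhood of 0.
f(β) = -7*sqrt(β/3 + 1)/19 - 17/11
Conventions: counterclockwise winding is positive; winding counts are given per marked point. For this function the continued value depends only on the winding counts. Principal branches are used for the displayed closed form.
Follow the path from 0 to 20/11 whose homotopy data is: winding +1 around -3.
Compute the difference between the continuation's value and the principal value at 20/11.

The rational part is single-valued and drops out of the difference; each branch term changes only by its own monodromy.
(-7/19)*sqrt(1 - β/(-3)): winding +1 is odd, the square root flips sign, contributing -2*(-7/19)*sqrt(1 - (20/11)/(-3)) = -2*(-7/19)*sqrt(53/33) = (14/627)*sqrt(1749).
Summing the contributions at β = 20/11 gives (14/627)*sqrt(1749).

Continued minus principal equals (14/627)*sqrt(1749).


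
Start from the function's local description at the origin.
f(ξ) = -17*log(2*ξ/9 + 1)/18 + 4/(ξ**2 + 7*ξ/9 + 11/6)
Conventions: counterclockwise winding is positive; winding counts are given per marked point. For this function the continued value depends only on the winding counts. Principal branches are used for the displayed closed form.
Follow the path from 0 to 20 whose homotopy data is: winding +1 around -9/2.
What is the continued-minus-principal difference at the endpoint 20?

Continued minus principal equals -(17/9)*pi*i.

The rational part is single-valued and drops out of the difference; each branch term changes only by its own monodromy.
(-17/18)*log(1 - ξ/(-9/2)): each positive loop around -9/2 adds 2*pi*i to the log, so winding +1 contributes (-17/18)*(1)*2*pi*i = -(17/9)*pi*i.
Summing the contributions at ξ = 20 gives -(17/9)*pi*i.


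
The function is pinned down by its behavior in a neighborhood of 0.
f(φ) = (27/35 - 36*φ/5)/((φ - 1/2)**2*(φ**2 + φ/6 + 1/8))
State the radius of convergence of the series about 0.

Denominator factor (φ - 1/2)^2: pole of order 2 at 1/2, modulus 1/2.
Denominator factor (φ**2 + φ/6 + 1/8): discriminant -17/36, complex-conjugate roots (-1/12) + ((1/12)*sqrt(17))*i and (-1/12) - ((1/12)*sqrt(17))*i; poles of order 1, moduli (1/4)*sqrt(2) and (1/4)*sqrt(2).
The radius of convergence is the smallest modulus among the singular points: (1/4)*sqrt(2).

The radius of convergence is (1/4)*sqrt(2).


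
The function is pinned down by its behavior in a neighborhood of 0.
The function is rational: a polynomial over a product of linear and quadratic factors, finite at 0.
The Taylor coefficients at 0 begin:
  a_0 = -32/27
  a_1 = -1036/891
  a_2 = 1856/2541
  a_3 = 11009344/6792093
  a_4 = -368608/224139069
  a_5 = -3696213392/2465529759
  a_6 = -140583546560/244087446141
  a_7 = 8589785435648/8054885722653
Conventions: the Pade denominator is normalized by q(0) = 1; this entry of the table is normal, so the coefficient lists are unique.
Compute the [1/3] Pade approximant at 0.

Taylor coefficients needed (read off): a_0 = -32/27, a_1 = -1036/891, a_2 = 1856/2541, a_3 = 11009344/6792093, a_4 = -368608/224139069.
Write the denominator as Q(ν) = 1 + q1*ν + q2*ν^2 + q3*ν^3. Requiring Q*f - P = O(ν^5) with deg P <= 1 kills the coefficients of ν^2..ν^4 in Q*f:
  ν^2: a_2 + q1*a_1 + q2*a_0 = 0, i.e. 1856/2541 + (-1036/891)*q1 + (-32/27)*q2 = 0.
  ν^3: a_3 + q1*a_2 + q2*a_1 + q3*a_0 = 0, i.e. 11009344/6792093 + (1856/2541)*q1 + (-1036/891)*q2 + (-32/27)*q3 = 0.
  ν^4: a_4 + q1*a_3 + q2*a_2 + q3*a_1 = 0, i.e. -368608/224139069 + (11009344/6792093)*q1 + (1856/2541)*q2 + (-1036/891)*q3 = 0.
Solving this linear system: q1 = -333712208/708515115, q2 = 25213473904/23380998795, q3 = 353035656/18185221285.
The numerator is Q*f truncated at degree 1: P0 = a_0 = -32/27; P1 = a_1 + q1*a_0 = -350433028/579694185.

The Pade approximant has numerator coefficients [-32/27, -350433028/579694185]; denominator coefficients [1, -333712208/708515115, 25213473904/23380998795, 353035656/18185221285].


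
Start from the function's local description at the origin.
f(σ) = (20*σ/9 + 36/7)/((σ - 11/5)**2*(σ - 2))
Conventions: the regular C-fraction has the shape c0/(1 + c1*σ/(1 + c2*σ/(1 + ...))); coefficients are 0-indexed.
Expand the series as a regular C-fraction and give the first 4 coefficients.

The regular C-fraction coefficients are [-450/847, -3281/1782, 2312945/2923371, -4811188185/16695299599].

Taylor coefficients (expand at 0): a_0 = -450/847, a_1 = -82025/83853, a_2 = -1894775/1844766, a_3 = -34717525/40584852.
c0 = a_0 = -450/847. Peel one level at a time: if S = 1 + c*σ/S' with S'(0) = 1, then c is the σ-coefficient of S and S' = c*σ/(S - 1).
S_1 = c0/f = 1 + (-3281/1782)*σ + (2312945/1587762)*σ^2 + ...; c1 = -3281/1782.
S_2 = c1*σ/(S_1 - 1) = 1 + (2312945/2923371)*σ + (296986925/1302560281)*σ^2 + ...; c2 = 2312945/2923371.
S_3 = c2*σ/(S_2 - 1) = 1 + (-4811188185/16695299599)*σ + ...; c3 = -4811188185/16695299599.


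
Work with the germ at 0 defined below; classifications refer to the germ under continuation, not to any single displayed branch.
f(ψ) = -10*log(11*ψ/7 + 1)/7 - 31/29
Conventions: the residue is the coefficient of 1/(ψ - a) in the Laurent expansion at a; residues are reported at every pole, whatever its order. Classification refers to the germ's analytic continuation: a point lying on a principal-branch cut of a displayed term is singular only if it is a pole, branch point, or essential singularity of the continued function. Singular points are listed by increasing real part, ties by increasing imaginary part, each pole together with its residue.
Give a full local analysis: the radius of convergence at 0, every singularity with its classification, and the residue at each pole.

Radius of convergence at 0: 7/11.
At -7/11: a logarithmic branch point.

Branch term (-10/7)*log(1 - ψ/(-7/11)): its argument vanishes at ψ = -7/11, a logarithmic branch point, modulus 7/11.
The radius of convergence is the smallest modulus among the singular points: 7/11.


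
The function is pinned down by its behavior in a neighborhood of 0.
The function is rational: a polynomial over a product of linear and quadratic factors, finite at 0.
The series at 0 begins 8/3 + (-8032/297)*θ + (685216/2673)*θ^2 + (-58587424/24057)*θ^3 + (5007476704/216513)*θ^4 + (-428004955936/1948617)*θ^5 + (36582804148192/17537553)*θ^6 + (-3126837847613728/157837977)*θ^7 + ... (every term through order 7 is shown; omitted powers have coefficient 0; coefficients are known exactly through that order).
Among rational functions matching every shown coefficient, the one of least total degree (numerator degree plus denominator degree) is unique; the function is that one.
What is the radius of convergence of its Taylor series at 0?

The radius of convergence is 11/6 - (1/12)*sqrt(430).

No rational of total degree below 4 reproduces all 8 coefficients; solving the [1/3] Pade equations on them gives f(θ) = (15*θ/11 - 1)/((θ - 1)*(θ**2 + 11*θ/3 + 3/8)), whose expansion matches every shown term.
Denominator factor (θ - 1): pole of order 1 at 1, modulus 1.
Denominator factor (θ**2 + 11*θ/3 + 3/8): discriminant 215/18, real irrational roots -11/6 + (1/12)*sqrt(430) and -11/6 - (1/12)*sqrt(430); poles of order 1, moduli 11/6 - (1/12)*sqrt(430) and 11/6 + (1/12)*sqrt(430).
The radius of convergence is the smallest modulus among the singular points: 11/6 - (1/12)*sqrt(430).


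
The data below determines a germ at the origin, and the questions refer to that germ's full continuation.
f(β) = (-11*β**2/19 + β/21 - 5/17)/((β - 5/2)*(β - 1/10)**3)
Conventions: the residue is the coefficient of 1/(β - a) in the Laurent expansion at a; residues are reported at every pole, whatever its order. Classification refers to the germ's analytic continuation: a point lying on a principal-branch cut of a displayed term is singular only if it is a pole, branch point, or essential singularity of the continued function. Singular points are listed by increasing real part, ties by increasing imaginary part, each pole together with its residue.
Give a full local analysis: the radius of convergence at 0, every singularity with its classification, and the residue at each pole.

Denominator factor (β - 1/10)^3: pole of order 3 at 1/10, modulus 1/10.
Denominator factor (β - 5/2): pole of order 1 at 5/2, modulus 5/2.
The radius of convergence is the smallest modulus among the singular points: 1/10.
At the order-3 pole 1/10 set g(β) = (β - (1/10))^3*f(β) = (-11*β**2/19 + β/21 - 5/17)/(β - 5/2).
Order-3 pole: residue = g''(a)/2; g''(1/10) = 12865625/23442048, so the residue is 12865625/46884096.
At the order-1 pole 5/2 set g(β) = (β - (5/2))*f(β) = (-11*β**2/19 + β/21 - 5/17)/(β - 1/10)**3.
Simple pole: residue = g(a) at a = 5/2, which is -12865625/46884096.
List the singular points by increasing real part (a conjugate pair: the negative imaginary part first).

Radius of convergence at 0: 1/10.
At 1/10: a pole of order 3; residue 12865625/46884096.
At 5/2: a pole of order 1; residue -12865625/46884096.


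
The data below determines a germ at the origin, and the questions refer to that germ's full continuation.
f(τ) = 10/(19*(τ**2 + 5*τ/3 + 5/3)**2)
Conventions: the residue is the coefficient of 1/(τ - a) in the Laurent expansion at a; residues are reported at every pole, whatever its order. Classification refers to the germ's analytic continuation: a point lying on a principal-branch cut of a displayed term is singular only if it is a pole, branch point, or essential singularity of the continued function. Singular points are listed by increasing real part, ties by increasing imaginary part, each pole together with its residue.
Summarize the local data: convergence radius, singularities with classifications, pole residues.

Radius of convergence at 0: (1/3)*sqrt(15).
At (-5/6) - ((1/6)*sqrt(35))*i: a pole of order 2; residue ((108/4655)*sqrt(35))*i.
At (-5/6) + ((1/6)*sqrt(35))*i: a pole of order 2; residue -((108/4655)*sqrt(35))*i.

Denominator factor (τ**2 + 5*τ/3 + 5/3)^2: discriminant -35/9, complex-conjugate roots (-5/6) + ((1/6)*sqrt(35))*i and (-5/6) - ((1/6)*sqrt(35))*i; poles of order 2, moduli (1/3)*sqrt(15) and (1/3)*sqrt(15).
The radius of convergence is the smallest modulus among the singular points: (1/3)*sqrt(15).
The factor τ**2 + 5*τ/3 + 5/3 splits as (τ - a)(τ - a') with a = (-5/6) - ((1/6)*sqrt(35))*i, a' = (-5/6) + ((1/6)*sqrt(35))*i. At the order-2 pole a set g(τ) = (τ - a)^2*f(τ) = [10/19] / (τ - a')^2.
Order-2 pole: residue = g'(a); g'((-5/6) - ((1/6)*sqrt(35))*i) = ((108/4655)*sqrt(35))*i, so the residue is ((108/4655)*sqrt(35))*i.
The factor τ**2 + 5*τ/3 + 5/3 splits as (τ - a)(τ - a') with a = (-5/6) + ((1/6)*sqrt(35))*i, a' = (-5/6) - ((1/6)*sqrt(35))*i. At the order-2 pole a set g(τ) = (τ - a)^2*f(τ) = [10/19] / (τ - a')^2.
Order-2 pole: residue = g'(a); g'((-5/6) + ((1/6)*sqrt(35))*i) = -((108/4655)*sqrt(35))*i, so the residue is -((108/4655)*sqrt(35))*i.
List the singular points by increasing real part (a conjugate pair: the negative imaginary part first).


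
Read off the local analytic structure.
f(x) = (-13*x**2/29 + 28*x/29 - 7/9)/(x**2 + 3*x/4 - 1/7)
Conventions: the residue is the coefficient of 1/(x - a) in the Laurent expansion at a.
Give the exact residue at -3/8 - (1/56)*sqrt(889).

The factor x**2 + 3*x/4 - 1/7 splits as (x - a)(x - a') with a = -3/8 - (1/56)*sqrt(889), a' = -3/8 + (1/56)*sqrt(889). At the order-1 pole a set g(x) = (x - a)*f(x) = [-13*x**2/29 + 28*x/29 - 7/9] / (x - a').
Simple pole: residue = g(a) at a = -3/8 - (1/56)*sqrt(889), which is 151/232 + (77755/1856232)*sqrt(889).

The residue is 151/232 + (77755/1856232)*sqrt(889).


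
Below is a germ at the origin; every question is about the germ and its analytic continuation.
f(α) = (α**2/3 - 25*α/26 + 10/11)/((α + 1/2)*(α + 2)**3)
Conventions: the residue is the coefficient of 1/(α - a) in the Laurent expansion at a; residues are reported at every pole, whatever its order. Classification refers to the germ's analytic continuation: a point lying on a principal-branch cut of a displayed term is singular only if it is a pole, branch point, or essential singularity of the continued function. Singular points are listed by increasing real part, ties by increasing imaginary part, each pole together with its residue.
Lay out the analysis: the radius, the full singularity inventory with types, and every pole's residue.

Denominator factor (α + 1/2): pole of order 1 at -1/2, modulus 1/2.
Denominator factor (α + 2)^3: pole of order 3 at -2, modulus 2.
The radius of convergence is the smallest modulus among the singular points: 1/2.
At the order-3 pole -2 set g(α) = (α - (-2))^3*f(α) = (α**2/3 - 25*α/26 + 10/11)/(α + 1/2).
Order-3 pole: residue = g''(a)/2; g''(-2) = -10112/11583, so the residue is -5056/11583.
At the order-1 pole -1/2 set g(α) = (α - (-1/2))*f(α) = (α**2/3 - 25*α/26 + 10/11)/(α + 2)**3.
Simple pole: residue = g(a) at a = -1/2, which is 5056/11583.
List the singular points by increasing real part (a conjugate pair: the negative imaginary part first).

Radius of convergence at 0: 1/2.
At -2: a pole of order 3; residue -5056/11583.
At -1/2: a pole of order 1; residue 5056/11583.


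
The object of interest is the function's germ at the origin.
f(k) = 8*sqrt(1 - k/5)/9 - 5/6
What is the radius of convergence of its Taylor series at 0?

The radius of convergence is 5.

Branch term (8/9)*sqrt(1 - k/(5)): its argument vanishes at k = 5, a square-root branch point, modulus 5.
The radius of convergence is the smallest modulus among the singular points: 5.


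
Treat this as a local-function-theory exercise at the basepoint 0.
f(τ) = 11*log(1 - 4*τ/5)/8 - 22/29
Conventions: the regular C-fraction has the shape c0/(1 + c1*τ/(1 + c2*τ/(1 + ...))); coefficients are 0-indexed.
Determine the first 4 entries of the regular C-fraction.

The regular C-fraction coefficients are [-22/29, -29/20, 21/20, 16/315].

Taylor coefficients (expand at 0): a_0 = -22/29, a_1 = -11/10, a_2 = -11/25, a_3 = -88/375.
c0 = a_0 = -22/29. Peel one level at a time: if S = 1 + c*τ/S' with S'(0) = 1, then c is the τ-coefficient of S and S' = c*τ/(S - 1).
S_1 = c0/f = 1 + (-29/20)*τ + (609/400)*τ^2 + ...; c1 = -29/20.
S_2 = c1*τ/(S_1 - 1) = 1 + (21/20)*τ + (-4/75)*τ^2 + ...; c2 = 21/20.
S_3 = c2*τ/(S_2 - 1) = 1 + (16/315)*τ + ...; c3 = 16/315.


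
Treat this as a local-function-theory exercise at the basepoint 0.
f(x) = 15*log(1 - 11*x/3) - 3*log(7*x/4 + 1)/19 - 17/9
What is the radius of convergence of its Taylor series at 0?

The radius of convergence is 3/11.

Branch term (15)*log(1 - x/(3/11)): its argument vanishes at x = 3/11, a logarithmic branch point, modulus 3/11.
Branch term (-3/19)*log(1 - x/(-4/7)): its argument vanishes at x = -4/7, a logarithmic branch point, modulus 4/7.
The radius of convergence is the smallest modulus among the singular points: 3/11.


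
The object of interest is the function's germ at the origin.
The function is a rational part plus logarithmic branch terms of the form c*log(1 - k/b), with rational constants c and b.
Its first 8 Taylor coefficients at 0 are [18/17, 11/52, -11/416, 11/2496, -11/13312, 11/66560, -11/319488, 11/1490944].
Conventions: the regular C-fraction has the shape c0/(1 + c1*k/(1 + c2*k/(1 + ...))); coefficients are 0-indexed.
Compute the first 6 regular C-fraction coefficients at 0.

The regular C-fraction coefficients are [18/17, -187/936, 38/117, 39/2432, 265/2432, 152/3975].

Taylor coefficients (read off): a_0 = 18/17, a_1 = 11/52, a_2 = -11/416, a_3 = 11/2496, a_4 = -11/13312, a_5 = 11/66560.
c0 = a_0 = 18/17. Peel one level at a time: if S = 1 + c*k/S' with S'(0) = 1, then c is the k-coefficient of S and S' = c*k/(S - 1).
S_1 = c0/f = 1 + (-187/936)*k + (3553/54756)*k^2 + ...; c1 = -187/936.
S_2 = c1*k/(S_1 - 1) = 1 + (38/117)*k + (-1/192)*k^2 + ...; c2 = 38/117.
S_3 = c2*k/(S_2 - 1) = 1 + (39/2432)*k + (-10335/5914624)*k^2 + ...; c3 = 39/2432.
S_4 = c3*k/(S_3 - 1) = 1 + (265/2432)*k + (-1/240)*k^2 + ...; c4 = 265/2432.
S_5 = c4*k/(S_4 - 1) = 1 + (152/3975)*k + ...; c5 = 152/3975.


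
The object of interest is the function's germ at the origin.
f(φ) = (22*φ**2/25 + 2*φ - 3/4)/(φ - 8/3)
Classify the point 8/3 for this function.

The denominator factor φ - 8/3 vanishes at 8/3 and appears to the power 1; the numerator there equals 9757/900, nonzero, and no other factor vanishes.
Hence a pole whose order is the multiplicity, 1.

The point is a pole of order 1.


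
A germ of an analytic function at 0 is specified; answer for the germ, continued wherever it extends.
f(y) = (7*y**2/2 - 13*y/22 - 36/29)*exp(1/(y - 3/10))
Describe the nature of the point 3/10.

The point is an essential singularity.

The exponent 1/(y - (3/10)) has a pole at 3/10, so exp(1/(y - (3/10))) takes every nonzero value near it: an essential singularity (not a pole of any order).


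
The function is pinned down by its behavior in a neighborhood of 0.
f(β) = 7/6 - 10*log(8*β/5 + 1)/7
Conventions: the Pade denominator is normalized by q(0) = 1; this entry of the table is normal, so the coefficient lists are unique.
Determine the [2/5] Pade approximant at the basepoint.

The Pade approximant has numerator coefficients [7/6, -9400/641823, -25011136/13478283]; denominator coefficients [1, 416464/213941, 2104832/3209115, -503808/5348525, 954368/26742625, -46727168/2005696875].

Taylor coefficients needed (expand at 0): a_0 = 7/6, a_1 = -16/7, a_2 = 64/35, a_3 = -1024/525, a_4 = 2048/875, a_5 = -65536/21875, a_6 = 262144/65625, a_7 = -4194304/765625.
Write the denominator as Q(β) = 1 + q1*β + q2*β^2 + q3*β^3 + q4*β^4 + q5*β^5. Requiring Q*f - P = O(β^8) with deg P <= 2 kills the coefficients of β^3..β^7 in Q*f:
  β^3: a_3 + q1*a_2 + q2*a_1 + q3*a_0 = 0, i.e. -1024/525 + (64/35)*q1 + (-16/7)*q2 + (7/6)*q3 = 0.
  β^4: a_4 + q1*a_3 + q2*a_2 + q3*a_1 + q4*a_0 = 0, i.e. 2048/875 + (-1024/525)*q1 + (64/35)*q2 + (-16/7)*q3 + (7/6)*q4 = 0.
  β^5: a_5 + q1*a_4 + q2*a_3 + q3*a_2 + q4*a_1 + q5*a_0 = 0, i.e. -65536/21875 + (2048/875)*q1 + (-1024/525)*q2 + (64/35)*q3 + (-16/7)*q4 + (7/6)*q5 = 0.
  β^6: a_6 + q1*a_5 + q2*a_4 + q3*a_3 + q4*a_2 + q5*a_1 = 0, i.e. 262144/65625 + (-65536/21875)*q1 + (2048/875)*q2 + (-1024/525)*q3 + (64/35)*q4 + (-16/7)*q5 = 0.
  β^7: a_7 + q1*a_6 + q2*a_5 + q3*a_4 + q4*a_3 + q5*a_2 = 0, i.e. -4194304/765625 + (262144/65625)*q1 + (-65536/21875)*q2 + (2048/875)*q3 + (-1024/525)*q4 + (64/35)*q5 = 0.
Solving this linear system: q1 = 416464/213941, q2 = 2104832/3209115, q3 = -503808/5348525, q4 = 954368/26742625, q5 = -46727168/2005696875.
The numerator is Q*f truncated at degree 2: P0 = a_0 = 7/6; P1 = a_1 + q1*a_0 = -9400/641823; P2 = a_2 + q1*a_1 + q2*a_0 = -25011136/13478283.


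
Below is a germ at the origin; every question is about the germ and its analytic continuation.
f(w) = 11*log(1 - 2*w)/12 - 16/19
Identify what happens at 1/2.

The term (11/12)*log(1 - w/(1/2)) has argument 1 - 1/2/(1/2) = 0 at 1/2: a logarithmic (infinitely-sheeted) branch point; the remaining terms are analytic or single-valued there.

The point is a logarithmic branch point.


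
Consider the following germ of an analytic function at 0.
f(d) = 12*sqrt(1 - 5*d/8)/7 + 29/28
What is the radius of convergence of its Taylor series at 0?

Branch term (12/7)*sqrt(1 - d/(8/5)): its argument vanishes at d = 8/5, a square-root branch point, modulus 8/5.
The radius of convergence is the smallest modulus among the singular points: 8/5.

The radius of convergence is 8/5.


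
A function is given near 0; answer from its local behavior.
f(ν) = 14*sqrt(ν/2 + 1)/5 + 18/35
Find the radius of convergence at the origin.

The radius of convergence is 2.

Branch term (14/5)*sqrt(1 - ν/(-2)): its argument vanishes at ν = -2, a square-root branch point, modulus 2.
The radius of convergence is the smallest modulus among the singular points: 2.


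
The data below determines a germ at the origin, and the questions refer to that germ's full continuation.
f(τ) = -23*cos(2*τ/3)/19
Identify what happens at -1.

The point is a regular point.

There is no denominator, hence no pole anywhere.
The factor cos(2*τ/3) is entire.
So the germ continues analytically to -1.


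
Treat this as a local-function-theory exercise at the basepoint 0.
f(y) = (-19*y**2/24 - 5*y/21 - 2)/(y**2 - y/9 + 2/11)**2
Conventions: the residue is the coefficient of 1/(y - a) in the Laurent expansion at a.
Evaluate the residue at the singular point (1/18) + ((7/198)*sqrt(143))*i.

The residue is ((484353/811538)*sqrt(143))*i.

The factor y**2 - y/9 + 2/11 splits as (y - a)(y - a') with a = (1/18) + ((7/198)*sqrt(143))*i, a' = (1/18) - ((7/198)*sqrt(143))*i. At the order-2 pole a set g(y) = (y - a)^2*f(y) = [-19*y**2/24 - 5*y/21 - 2] / (y - a')^2.
Order-2 pole: residue = g'(a); g'((1/18) + ((7/198)*sqrt(143))*i) = ((484353/811538)*sqrt(143))*i, so the residue is ((484353/811538)*sqrt(143))*i.


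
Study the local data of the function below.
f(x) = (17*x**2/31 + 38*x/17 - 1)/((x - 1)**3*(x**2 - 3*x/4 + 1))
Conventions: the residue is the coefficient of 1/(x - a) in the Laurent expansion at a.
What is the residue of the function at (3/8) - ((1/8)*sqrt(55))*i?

The residue is (2558/2635) - ((266/144925)*sqrt(55))*i.

The factor x**2 - 3*x/4 + 1 splits as (x - a)(x - a') with a = (3/8) - ((1/8)*sqrt(55))*i, a' = (3/8) + ((1/8)*sqrt(55))*i. At the order-1 pole a set g(x) = (x - a)*f(x) = [(17*x**2/31 + 38*x/17 - 1)/(x - 1)**3] / (x - a').
Simple pole: residue = g(a) at a = (3/8) - ((1/8)*sqrt(55))*i, which is (2558/2635) - ((266/144925)*sqrt(55))*i.


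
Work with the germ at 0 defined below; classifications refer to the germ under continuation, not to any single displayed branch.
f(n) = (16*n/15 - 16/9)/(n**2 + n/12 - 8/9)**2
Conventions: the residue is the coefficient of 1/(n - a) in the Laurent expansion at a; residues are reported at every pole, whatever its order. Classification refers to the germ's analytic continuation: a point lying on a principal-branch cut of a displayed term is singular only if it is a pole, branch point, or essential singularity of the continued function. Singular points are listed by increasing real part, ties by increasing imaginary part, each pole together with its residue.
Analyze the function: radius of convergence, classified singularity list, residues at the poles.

Denominator factor (n**2 + n/12 - 8/9)^2: discriminant 57/16, real irrational roots -1/24 + (1/8)*sqrt(57) and -1/24 - (1/8)*sqrt(57); poles of order 2, moduli -1/24 + (1/8)*sqrt(57) and 1/24 + (1/8)*sqrt(57).
The radius of convergence is the smallest modulus among the singular points: -1/24 + (1/8)*sqrt(57).
The factor n**2 + n/12 - 8/9 splits as (n - a)(n - a') with a = -1/24 - (1/8)*sqrt(57), a' = -1/24 + (1/8)*sqrt(57). At the order-2 pole a set g(n) = (n - a)^2*f(n) = [16*n/15 - 16/9] / (n - a')^2.
Order-2 pole: residue = g'(a); g'(-1/24 - (1/8)*sqrt(57)) = -(10496/146205)*sqrt(57), so the residue is -(10496/146205)*sqrt(57).
The factor n**2 + n/12 - 8/9 splits as (n - a)(n - a') with a = -1/24 + (1/8)*sqrt(57), a' = -1/24 - (1/8)*sqrt(57). At the order-2 pole a set g(n) = (n - a)^2*f(n) = [16*n/15 - 16/9] / (n - a')^2.
Order-2 pole: residue = g'(a); g'(-1/24 + (1/8)*sqrt(57)) = (10496/146205)*sqrt(57), so the residue is (10496/146205)*sqrt(57).
List the singular points by increasing real part (a conjugate pair: the negative imaginary part first).

Radius of convergence at 0: -1/24 + (1/8)*sqrt(57).
At -1/24 - (1/8)*sqrt(57): a pole of order 2; residue -(10496/146205)*sqrt(57).
At -1/24 + (1/8)*sqrt(57): a pole of order 2; residue (10496/146205)*sqrt(57).


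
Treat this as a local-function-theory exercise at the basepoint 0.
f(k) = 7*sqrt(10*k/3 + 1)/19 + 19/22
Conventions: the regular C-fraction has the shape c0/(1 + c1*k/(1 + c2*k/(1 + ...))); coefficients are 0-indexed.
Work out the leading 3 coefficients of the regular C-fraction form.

Taylor coefficients (expand at 0): a_0 = 515/418, a_1 = 35/57, a_2 = -175/342.
c0 = a_0 = 515/418. Peel one level at a time: if S = 1 + c*k/S' with S'(0) = 1, then c is the k-coefficient of S and S' = c*k/(S - 1).
S_1 = c0/f = 1 + (-154/309)*k + (63371/95481)*k^2 + ...; c1 = -154/309.
S_2 = c1*k/(S_1 - 1) = 1 + (823/618)*k + ...; c2 = 823/618.

The regular C-fraction coefficients are [515/418, -154/309, 823/618].


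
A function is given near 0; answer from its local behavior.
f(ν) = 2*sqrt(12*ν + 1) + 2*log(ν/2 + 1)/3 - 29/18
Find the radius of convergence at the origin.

The radius of convergence is 1/12.

Branch term (2/3)*log(1 - ν/(-2)): its argument vanishes at ν = -2, a logarithmic branch point, modulus 2.
Branch term (2)*sqrt(1 - ν/(-1/12)): its argument vanishes at ν = -1/12, a square-root branch point, modulus 1/12.
The radius of convergence is the smallest modulus among the singular points: 1/12.


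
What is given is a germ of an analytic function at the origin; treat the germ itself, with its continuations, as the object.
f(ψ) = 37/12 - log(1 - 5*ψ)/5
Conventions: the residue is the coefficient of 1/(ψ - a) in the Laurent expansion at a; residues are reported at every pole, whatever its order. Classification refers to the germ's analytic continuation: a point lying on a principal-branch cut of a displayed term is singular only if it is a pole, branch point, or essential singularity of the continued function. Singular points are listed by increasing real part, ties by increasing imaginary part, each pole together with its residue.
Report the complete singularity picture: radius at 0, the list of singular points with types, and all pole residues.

Radius of convergence at 0: 1/5.
At 1/5: a logarithmic branch point.

Branch term (-1/5)*log(1 - ψ/(1/5)): its argument vanishes at ψ = 1/5, a logarithmic branch point, modulus 1/5.
The radius of convergence is the smallest modulus among the singular points: 1/5.


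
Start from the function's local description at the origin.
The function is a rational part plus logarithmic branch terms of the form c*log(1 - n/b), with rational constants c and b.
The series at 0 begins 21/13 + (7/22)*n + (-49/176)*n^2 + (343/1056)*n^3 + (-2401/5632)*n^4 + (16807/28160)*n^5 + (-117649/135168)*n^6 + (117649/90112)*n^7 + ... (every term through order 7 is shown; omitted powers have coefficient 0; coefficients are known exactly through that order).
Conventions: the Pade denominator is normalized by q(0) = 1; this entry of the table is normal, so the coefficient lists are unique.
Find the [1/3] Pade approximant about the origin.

Taylor coefficients needed (read off): a_0 = 21/13, a_1 = 7/22, a_2 = -49/176, a_3 = 343/1056, a_4 = -2401/5632.
Write the denominator as Q(n) = 1 + q1*n + q2*n^2 + q3*n^3. Requiring Q*f - P = O(n^5) with deg P <= 1 kills the coefficients of n^2..n^4 in Q*f:
  n^2: a_2 + q1*a_1 + q2*a_0 = 0, i.e. -49/176 + (7/22)*q1 + (21/13)*q2 = 0.
  n^3: a_3 + q1*a_2 + q2*a_1 + q3*a_0 = 0, i.e. 343/1056 + (-49/176)*q1 + (7/22)*q2 + (21/13)*q3 = 0.
  n^4: a_4 + q1*a_3 + q2*a_2 + q3*a_1 = 0, i.e. -2401/5632 + (343/1056)*q1 + (-49/176)*q2 + (7/22)*q3 = 0.
Solving this linear system: q1 = 481089/391504, q2 = -163709/2349024, q3 = 459277/18792192.
The numerator is Q*f truncated at degree 1: P0 = a_0 = 21/13; P1 = a_1 + q1*a_0 = 128944991/55985072.

The Pade approximant has numerator coefficients [21/13, 128944991/55985072]; denominator coefficients [1, 481089/391504, -163709/2349024, 459277/18792192].


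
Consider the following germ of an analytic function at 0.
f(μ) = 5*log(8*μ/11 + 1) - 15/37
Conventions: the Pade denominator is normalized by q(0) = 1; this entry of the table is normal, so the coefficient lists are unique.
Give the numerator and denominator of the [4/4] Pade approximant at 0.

The Pade approximant has numerator coefficients [-15/37, 1240/407, 115680/31339, 1185280/1034187, 928768/11376057]; denominator coefficients [1, 16/11, 576/847, 1024/9317, 2048/512435].

Taylor coefficients needed (expand at 0): a_0 = -15/37, a_1 = 40/11, a_2 = -160/121, a_3 = 2560/3993, a_4 = -5120/14641, a_5 = 32768/161051, a_6 = -655360/5314683, a_7 = 10485760/136410197, a_8 = -10485760/214358881.
Write the denominator as Q(μ) = 1 + q1*μ + q2*μ^2 + q3*μ^3 + q4*μ^4. Requiring Q*f - P = O(μ^9) with deg P <= 4 kills the coefficients of μ^5..μ^8 in Q*f:
  μ^5: a_5 + q1*a_4 + q2*a_3 + q3*a_2 + q4*a_1 = 0, i.e. 32768/161051 + (-5120/14641)*q1 + (2560/3993)*q2 + (-160/121)*q3 + (40/11)*q4 = 0.
  μ^6: a_6 + q1*a_5 + q2*a_4 + q3*a_3 + q4*a_2 = 0, i.e. -655360/5314683 + (32768/161051)*q1 + (-5120/14641)*q2 + (2560/3993)*q3 + (-160/121)*q4 = 0.
  μ^7: a_7 + q1*a_6 + q2*a_5 + q3*a_4 + q4*a_3 = 0, i.e. 10485760/136410197 + (-655360/5314683)*q1 + (32768/161051)*q2 + (-5120/14641)*q3 + (2560/3993)*q4 = 0.
  μ^8: a_8 + q1*a_7 + q2*a_6 + q3*a_5 + q4*a_4 = 0, i.e. -10485760/214358881 + (10485760/136410197)*q1 + (-655360/5314683)*q2 + (32768/161051)*q3 + (-5120/14641)*q4 = 0.
Solving this linear system: q1 = 16/11, q2 = 576/847, q3 = 1024/9317, q4 = 2048/512435.
The numerator is Q*f truncated at degree 4: P0 = a_0 = -15/37; P1 = a_1 + q1*a_0 = 1240/407; P2 = a_2 + q1*a_1 + q2*a_0 = 115680/31339; P3 = a_3 + q1*a_2 + q2*a_1 + q3*a_0 = 1185280/1034187; P4 = a_4 + q1*a_3 + q2*a_2 + q3*a_1 + q4*a_0 = 928768/11376057.


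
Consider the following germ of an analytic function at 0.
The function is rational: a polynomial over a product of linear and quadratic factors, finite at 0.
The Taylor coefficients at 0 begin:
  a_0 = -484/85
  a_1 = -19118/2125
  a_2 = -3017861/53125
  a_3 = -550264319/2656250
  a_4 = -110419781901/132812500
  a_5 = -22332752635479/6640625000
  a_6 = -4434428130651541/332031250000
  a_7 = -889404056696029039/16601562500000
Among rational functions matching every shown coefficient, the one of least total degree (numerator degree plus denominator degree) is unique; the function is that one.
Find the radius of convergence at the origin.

No rational of total degree below 3 reproduces all 8 coefficients; solving the [0/3] Pade equations on them gives f(d) = 11/(17*(d - 1/4)*(d**2 + 11*d/10 + 5/11)), whose expansion matches every shown term.
Denominator factor (d**2 + 11*d/10 + 5/11): discriminant -669/1100, complex-conjugate roots (-11/20) + ((1/220)*sqrt(7359))*i and (-11/20) - ((1/220)*sqrt(7359))*i; poles of order 1, moduli (1/11)*sqrt(55) and (1/11)*sqrt(55).
Denominator factor (d - 1/4): pole of order 1 at 1/4, modulus 1/4.
The radius of convergence is the smallest modulus among the singular points: 1/4.

The radius of convergence is 1/4.


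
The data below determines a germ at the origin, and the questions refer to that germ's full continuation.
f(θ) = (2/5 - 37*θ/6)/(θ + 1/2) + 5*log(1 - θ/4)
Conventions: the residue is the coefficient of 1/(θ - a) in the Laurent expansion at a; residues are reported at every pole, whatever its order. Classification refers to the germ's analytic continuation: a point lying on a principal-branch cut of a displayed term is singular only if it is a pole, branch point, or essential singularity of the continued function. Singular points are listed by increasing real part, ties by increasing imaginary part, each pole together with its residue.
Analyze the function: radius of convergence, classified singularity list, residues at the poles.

Denominator factor (θ + 1/2): pole of order 1 at -1/2, modulus 1/2.
Branch term (5)*log(1 - θ/(4)): its argument vanishes at θ = 4, a logarithmic branch point, modulus 4.
The radius of convergence is the smallest modulus among the singular points: 1/2.
The branch term is analytic at -1/2 and contributes nothing to the residue; only the rational part matters.
At the order-1 pole -1/2 set g(θ) = (θ - (-1/2))*(rational part) = 2/5 - 37*θ/6.
Simple pole: residue = g(a) at a = -1/2, which is 209/60.
List the singular points by increasing real part (a conjugate pair: the negative imaginary part first).

Radius of convergence at 0: 1/2.
At -1/2: a pole of order 1; residue 209/60.
At 4: a logarithmic branch point.


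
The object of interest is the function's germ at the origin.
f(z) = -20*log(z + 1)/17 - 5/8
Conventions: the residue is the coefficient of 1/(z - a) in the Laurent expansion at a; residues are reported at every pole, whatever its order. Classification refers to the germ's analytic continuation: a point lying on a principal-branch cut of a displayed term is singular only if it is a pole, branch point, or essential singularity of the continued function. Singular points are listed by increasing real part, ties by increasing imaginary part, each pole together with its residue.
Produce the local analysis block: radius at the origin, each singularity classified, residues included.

Radius of convergence at 0: 1.
At -1: a logarithmic branch point.

Branch term (-20/17)*log(1 - z/(-1)): its argument vanishes at z = -1, a logarithmic branch point, modulus 1.
The radius of convergence is the smallest modulus among the singular points: 1.


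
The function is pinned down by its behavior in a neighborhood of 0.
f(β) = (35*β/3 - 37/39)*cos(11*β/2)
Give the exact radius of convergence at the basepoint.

The factor cos(11*β/2) is entire and contributes no finite singular point.
The polynomial part has no poles.
No finite singular points: the Taylor series at 0 converges everywhere.

The radius of convergence is infinite.


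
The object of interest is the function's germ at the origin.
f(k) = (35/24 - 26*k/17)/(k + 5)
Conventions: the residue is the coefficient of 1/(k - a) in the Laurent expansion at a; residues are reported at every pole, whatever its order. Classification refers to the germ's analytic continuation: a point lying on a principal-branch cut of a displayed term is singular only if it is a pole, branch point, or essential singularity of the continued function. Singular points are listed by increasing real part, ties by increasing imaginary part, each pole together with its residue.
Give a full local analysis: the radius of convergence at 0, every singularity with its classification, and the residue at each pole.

Denominator factor (k + 5): pole of order 1 at -5, modulus 5.
The radius of convergence is the smallest modulus among the singular points: 5.
At the order-1 pole -5 set g(k) = (k - (-5))*f(k) = 35/24 - 26*k/17.
Simple pole: residue = g(a) at a = -5, which is 3715/408.

Radius of convergence at 0: 5.
At -5: a pole of order 1; residue 3715/408.


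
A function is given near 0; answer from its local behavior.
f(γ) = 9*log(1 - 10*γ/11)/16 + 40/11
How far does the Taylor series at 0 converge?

Branch term (9/16)*log(1 - γ/(11/10)): its argument vanishes at γ = 11/10, a logarithmic branch point, modulus 11/10.
The radius of convergence is the smallest modulus among the singular points: 11/10.

The radius of convergence is 11/10.


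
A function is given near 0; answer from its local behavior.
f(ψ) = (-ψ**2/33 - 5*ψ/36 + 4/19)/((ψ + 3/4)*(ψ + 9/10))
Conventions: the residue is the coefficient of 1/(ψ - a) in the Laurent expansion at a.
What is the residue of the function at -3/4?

At the order-1 pole -3/4 set g(ψ) = (ψ - (-3/4))*f(ψ) = (-ψ**2/33 - 5*ψ/36 + 4/19)/(ψ + 9/10).
Simple pole: residue = g(a) at a = -3/4, which is 7465/3762.

The residue is 7465/3762.


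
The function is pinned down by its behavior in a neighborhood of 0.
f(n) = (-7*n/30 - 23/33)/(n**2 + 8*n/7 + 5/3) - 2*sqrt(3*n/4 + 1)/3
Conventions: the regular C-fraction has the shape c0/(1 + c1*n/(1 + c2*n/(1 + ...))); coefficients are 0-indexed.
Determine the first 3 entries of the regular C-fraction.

The regular C-fraction coefficients are [-179/165, -477/5012, 2130089/1062544].

Taylor coefficients (expand at 0): a_0 = -179/165, a_1 = -159/1540, a_2 = 6801/34496.
c0 = a_0 = -179/165. Peel one level at a time: if S = 1 + c*n/S' with S'(0) = 1, then c is the n-coefficient of S and S' = c*n/(S - 1).
S_1 = c0/f = 1 + (-477/5012)*n + (19170801/100480576)*n^2 + ...; c1 = -477/5012.
S_2 = c1*n/(S_1 - 1) = 1 + (2130089/1062544)*n + ...; c2 = 2130089/1062544.


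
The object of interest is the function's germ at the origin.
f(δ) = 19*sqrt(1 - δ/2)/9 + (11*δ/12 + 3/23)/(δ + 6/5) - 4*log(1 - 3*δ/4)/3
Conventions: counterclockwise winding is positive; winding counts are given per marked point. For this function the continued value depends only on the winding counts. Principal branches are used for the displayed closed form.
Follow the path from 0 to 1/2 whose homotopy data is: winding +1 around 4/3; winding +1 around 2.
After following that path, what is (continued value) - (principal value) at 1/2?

The rational part is single-valued and drops out of the difference; each branch term changes only by its own monodromy.
(19/9)*sqrt(1 - δ/(2)): winding +1 is odd, the square root flips sign, contributing -2*(19/9)*sqrt(1 - (1/2)/(2)) = -2*(19/9)*sqrt(3/4) = -(19/9)*sqrt(3).
(-4/3)*log(1 - δ/(4/3)): each positive loop around 4/3 adds 2*pi*i to the log, so winding +1 contributes (-4/3)*(1)*2*pi*i = -(8/3)*pi*i.
Summing the contributions at δ = 1/2 gives (-(19/9)*sqrt(3)) - ((8/3)*pi)*i.

Continued minus principal equals (-(19/9)*sqrt(3)) - ((8/3)*pi)*i.


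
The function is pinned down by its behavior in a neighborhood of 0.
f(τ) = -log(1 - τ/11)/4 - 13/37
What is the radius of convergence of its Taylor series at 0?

The radius of convergence is 11.

Branch term (-1/4)*log(1 - τ/(11)): its argument vanishes at τ = 11, a logarithmic branch point, modulus 11.
The radius of convergence is the smallest modulus among the singular points: 11.


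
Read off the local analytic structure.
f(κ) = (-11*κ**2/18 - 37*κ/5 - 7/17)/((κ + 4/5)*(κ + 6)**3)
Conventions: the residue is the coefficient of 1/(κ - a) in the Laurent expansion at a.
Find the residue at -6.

The residue is -97865/2689128.

At the order-3 pole -6 set g(κ) = (κ - (-6))^3*f(κ) = (-11*κ**2/18 - 37*κ/5 - 7/17)/(κ + 4/5).
Order-3 pole: residue = g''(a)/2; g''(-6) = -97865/1344564, so the residue is -97865/2689128.
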